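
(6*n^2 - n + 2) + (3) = 6*n^2 - n + 5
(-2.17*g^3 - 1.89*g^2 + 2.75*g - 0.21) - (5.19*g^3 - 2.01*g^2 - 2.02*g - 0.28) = -7.36*g^3 + 0.12*g^2 + 4.77*g + 0.07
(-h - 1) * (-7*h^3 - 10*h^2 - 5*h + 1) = 7*h^4 + 17*h^3 + 15*h^2 + 4*h - 1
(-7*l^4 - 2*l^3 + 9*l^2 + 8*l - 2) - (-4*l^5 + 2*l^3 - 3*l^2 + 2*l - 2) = 4*l^5 - 7*l^4 - 4*l^3 + 12*l^2 + 6*l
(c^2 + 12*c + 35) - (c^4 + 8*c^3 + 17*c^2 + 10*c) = -c^4 - 8*c^3 - 16*c^2 + 2*c + 35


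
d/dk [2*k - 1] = 2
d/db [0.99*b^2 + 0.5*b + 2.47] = 1.98*b + 0.5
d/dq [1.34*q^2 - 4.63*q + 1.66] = 2.68*q - 4.63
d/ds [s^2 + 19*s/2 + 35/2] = 2*s + 19/2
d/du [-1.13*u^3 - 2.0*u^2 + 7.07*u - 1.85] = -3.39*u^2 - 4.0*u + 7.07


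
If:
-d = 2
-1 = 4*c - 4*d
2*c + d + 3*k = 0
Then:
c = -9/4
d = -2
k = 13/6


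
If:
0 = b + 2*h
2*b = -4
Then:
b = -2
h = 1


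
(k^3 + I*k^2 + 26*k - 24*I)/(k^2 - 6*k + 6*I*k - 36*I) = (k^2 - 5*I*k - 4)/(k - 6)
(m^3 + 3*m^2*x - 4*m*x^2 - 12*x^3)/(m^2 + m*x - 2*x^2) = (-m^2 - m*x + 6*x^2)/(-m + x)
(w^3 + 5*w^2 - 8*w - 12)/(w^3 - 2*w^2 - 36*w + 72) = (w + 1)/(w - 6)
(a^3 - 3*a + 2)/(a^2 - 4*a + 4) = (a^3 - 3*a + 2)/(a^2 - 4*a + 4)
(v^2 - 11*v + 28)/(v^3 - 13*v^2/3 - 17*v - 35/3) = 3*(v - 4)/(3*v^2 + 8*v + 5)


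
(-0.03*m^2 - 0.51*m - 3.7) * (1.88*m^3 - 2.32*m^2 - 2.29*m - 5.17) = -0.0564*m^5 - 0.8892*m^4 - 5.7041*m^3 + 9.907*m^2 + 11.1097*m + 19.129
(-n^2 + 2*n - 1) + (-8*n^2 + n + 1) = -9*n^2 + 3*n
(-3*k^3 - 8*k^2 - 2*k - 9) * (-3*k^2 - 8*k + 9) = 9*k^5 + 48*k^4 + 43*k^3 - 29*k^2 + 54*k - 81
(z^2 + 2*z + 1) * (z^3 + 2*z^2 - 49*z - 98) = z^5 + 4*z^4 - 44*z^3 - 194*z^2 - 245*z - 98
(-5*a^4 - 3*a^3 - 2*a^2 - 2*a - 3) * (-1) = 5*a^4 + 3*a^3 + 2*a^2 + 2*a + 3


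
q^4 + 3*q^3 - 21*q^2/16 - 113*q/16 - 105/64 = (q - 3/2)*(q + 1/4)*(q + 7/4)*(q + 5/2)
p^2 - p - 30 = (p - 6)*(p + 5)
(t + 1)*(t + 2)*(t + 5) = t^3 + 8*t^2 + 17*t + 10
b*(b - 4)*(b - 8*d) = b^3 - 8*b^2*d - 4*b^2 + 32*b*d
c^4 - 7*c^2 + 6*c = c*(c - 2)*(c - 1)*(c + 3)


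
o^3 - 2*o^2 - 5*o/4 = o*(o - 5/2)*(o + 1/2)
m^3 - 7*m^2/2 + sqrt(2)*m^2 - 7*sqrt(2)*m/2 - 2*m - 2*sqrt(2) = (m - 4)*(m + 1/2)*(m + sqrt(2))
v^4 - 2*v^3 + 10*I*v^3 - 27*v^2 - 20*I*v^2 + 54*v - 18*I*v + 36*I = (v - 2)*(v + I)*(v + 3*I)*(v + 6*I)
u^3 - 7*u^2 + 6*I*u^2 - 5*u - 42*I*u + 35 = (u - 7)*(u + I)*(u + 5*I)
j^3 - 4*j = j*(j - 2)*(j + 2)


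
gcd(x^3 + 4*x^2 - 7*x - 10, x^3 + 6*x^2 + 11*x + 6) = x + 1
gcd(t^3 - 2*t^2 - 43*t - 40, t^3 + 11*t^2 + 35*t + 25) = t^2 + 6*t + 5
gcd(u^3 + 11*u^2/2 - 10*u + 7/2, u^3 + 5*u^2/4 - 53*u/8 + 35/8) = u - 1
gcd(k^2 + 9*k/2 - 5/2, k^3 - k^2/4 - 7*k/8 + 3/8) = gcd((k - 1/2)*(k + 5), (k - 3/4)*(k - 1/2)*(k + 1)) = k - 1/2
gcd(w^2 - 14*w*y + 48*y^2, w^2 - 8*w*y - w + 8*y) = -w + 8*y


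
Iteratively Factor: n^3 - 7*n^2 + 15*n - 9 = (n - 3)*(n^2 - 4*n + 3) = (n - 3)^2*(n - 1)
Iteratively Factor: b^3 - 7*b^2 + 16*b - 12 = (b - 2)*(b^2 - 5*b + 6) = (b - 2)^2*(b - 3)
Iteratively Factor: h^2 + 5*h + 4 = (h + 1)*(h + 4)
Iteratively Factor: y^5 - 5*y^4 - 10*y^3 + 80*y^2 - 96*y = (y - 3)*(y^4 - 2*y^3 - 16*y^2 + 32*y) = (y - 4)*(y - 3)*(y^3 + 2*y^2 - 8*y) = y*(y - 4)*(y - 3)*(y^2 + 2*y - 8) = y*(y - 4)*(y - 3)*(y - 2)*(y + 4)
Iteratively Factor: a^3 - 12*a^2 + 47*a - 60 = (a - 5)*(a^2 - 7*a + 12) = (a - 5)*(a - 3)*(a - 4)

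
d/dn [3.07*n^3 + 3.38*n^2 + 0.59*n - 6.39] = 9.21*n^2 + 6.76*n + 0.59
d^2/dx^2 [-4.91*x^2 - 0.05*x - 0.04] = -9.82000000000000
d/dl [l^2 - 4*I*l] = 2*l - 4*I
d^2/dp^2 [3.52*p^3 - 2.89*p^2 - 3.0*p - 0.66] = 21.12*p - 5.78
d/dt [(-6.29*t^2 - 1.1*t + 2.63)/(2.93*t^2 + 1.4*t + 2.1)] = (-5.583*t^2 - 41.8298*t - 5.992)/(8.5849*t^4 + 8.204*t^3 + 14.266*t^2 + 5.88*t + 4.41)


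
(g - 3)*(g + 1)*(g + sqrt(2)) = g^3 - 2*g^2 + sqrt(2)*g^2 - 3*g - 2*sqrt(2)*g - 3*sqrt(2)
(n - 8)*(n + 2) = n^2 - 6*n - 16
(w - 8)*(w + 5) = w^2 - 3*w - 40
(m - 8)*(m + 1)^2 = m^3 - 6*m^2 - 15*m - 8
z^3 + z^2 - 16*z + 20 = (z - 2)^2*(z + 5)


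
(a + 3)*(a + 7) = a^2 + 10*a + 21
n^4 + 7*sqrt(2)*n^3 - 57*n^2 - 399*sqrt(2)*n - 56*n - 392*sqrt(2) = (n - 8)*(n + 1)*(n + 7)*(n + 7*sqrt(2))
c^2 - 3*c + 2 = (c - 2)*(c - 1)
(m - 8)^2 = m^2 - 16*m + 64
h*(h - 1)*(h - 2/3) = h^3 - 5*h^2/3 + 2*h/3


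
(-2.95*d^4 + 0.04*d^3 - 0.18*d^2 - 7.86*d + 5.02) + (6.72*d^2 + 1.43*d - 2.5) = -2.95*d^4 + 0.04*d^3 + 6.54*d^2 - 6.43*d + 2.52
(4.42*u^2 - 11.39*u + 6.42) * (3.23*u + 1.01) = 14.2766*u^3 - 32.3255*u^2 + 9.2327*u + 6.4842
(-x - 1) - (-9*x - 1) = 8*x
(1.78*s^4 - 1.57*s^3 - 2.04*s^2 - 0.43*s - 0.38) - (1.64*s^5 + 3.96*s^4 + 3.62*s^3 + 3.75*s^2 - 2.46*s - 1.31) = -1.64*s^5 - 2.18*s^4 - 5.19*s^3 - 5.79*s^2 + 2.03*s + 0.93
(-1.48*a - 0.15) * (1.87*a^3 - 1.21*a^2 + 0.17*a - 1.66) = -2.7676*a^4 + 1.5103*a^3 - 0.0701*a^2 + 2.4313*a + 0.249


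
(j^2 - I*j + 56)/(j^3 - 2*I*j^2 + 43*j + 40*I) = (j + 7*I)/(j^2 + 6*I*j - 5)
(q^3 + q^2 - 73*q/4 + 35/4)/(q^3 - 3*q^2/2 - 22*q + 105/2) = (q - 1/2)/(q - 3)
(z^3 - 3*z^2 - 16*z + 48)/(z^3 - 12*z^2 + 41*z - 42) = (z^2 - 16)/(z^2 - 9*z + 14)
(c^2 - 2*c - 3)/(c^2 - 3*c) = (c + 1)/c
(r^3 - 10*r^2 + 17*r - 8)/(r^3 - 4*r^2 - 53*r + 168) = (r^2 - 2*r + 1)/(r^2 + 4*r - 21)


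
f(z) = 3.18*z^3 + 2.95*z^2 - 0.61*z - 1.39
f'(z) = 9.54*z^2 + 5.9*z - 0.61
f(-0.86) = -0.71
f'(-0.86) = 1.37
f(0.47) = -0.69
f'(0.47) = 4.27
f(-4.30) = -197.05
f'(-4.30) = 150.41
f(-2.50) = -31.12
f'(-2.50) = 44.26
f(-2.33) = -24.18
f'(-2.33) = 37.43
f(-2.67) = -39.26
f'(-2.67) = 51.65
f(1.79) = 25.21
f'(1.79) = 40.52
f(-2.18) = -18.99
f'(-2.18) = 31.87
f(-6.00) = -578.41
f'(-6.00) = 307.43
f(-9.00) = -2075.17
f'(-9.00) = 719.03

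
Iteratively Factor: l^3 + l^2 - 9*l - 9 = (l + 1)*(l^2 - 9) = (l - 3)*(l + 1)*(l + 3)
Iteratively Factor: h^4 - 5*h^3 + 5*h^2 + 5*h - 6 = (h + 1)*(h^3 - 6*h^2 + 11*h - 6) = (h - 1)*(h + 1)*(h^2 - 5*h + 6) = (h - 2)*(h - 1)*(h + 1)*(h - 3)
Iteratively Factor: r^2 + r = (r + 1)*(r)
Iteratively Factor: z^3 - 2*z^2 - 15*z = (z - 5)*(z^2 + 3*z) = z*(z - 5)*(z + 3)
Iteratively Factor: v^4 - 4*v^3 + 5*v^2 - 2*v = (v - 1)*(v^3 - 3*v^2 + 2*v) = (v - 1)^2*(v^2 - 2*v) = (v - 2)*(v - 1)^2*(v)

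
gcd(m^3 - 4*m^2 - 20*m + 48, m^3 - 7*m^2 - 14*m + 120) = m^2 - 2*m - 24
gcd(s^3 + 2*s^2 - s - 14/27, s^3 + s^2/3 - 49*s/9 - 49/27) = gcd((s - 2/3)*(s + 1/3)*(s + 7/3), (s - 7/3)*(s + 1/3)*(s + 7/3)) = s^2 + 8*s/3 + 7/9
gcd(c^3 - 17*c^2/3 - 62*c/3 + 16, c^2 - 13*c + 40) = c - 8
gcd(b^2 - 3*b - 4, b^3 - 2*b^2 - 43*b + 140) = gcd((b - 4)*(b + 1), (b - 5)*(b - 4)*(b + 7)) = b - 4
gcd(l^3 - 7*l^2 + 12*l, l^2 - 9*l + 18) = l - 3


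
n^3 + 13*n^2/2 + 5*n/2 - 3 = (n - 1/2)*(n + 1)*(n + 6)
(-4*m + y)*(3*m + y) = -12*m^2 - m*y + y^2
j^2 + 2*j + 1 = (j + 1)^2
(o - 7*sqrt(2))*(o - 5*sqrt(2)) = o^2 - 12*sqrt(2)*o + 70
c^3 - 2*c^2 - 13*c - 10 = (c - 5)*(c + 1)*(c + 2)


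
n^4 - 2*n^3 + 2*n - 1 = (n - 1)^3*(n + 1)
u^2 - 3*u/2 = u*(u - 3/2)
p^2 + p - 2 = (p - 1)*(p + 2)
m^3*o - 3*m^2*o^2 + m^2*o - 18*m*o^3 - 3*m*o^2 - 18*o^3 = (m - 6*o)*(m + 3*o)*(m*o + o)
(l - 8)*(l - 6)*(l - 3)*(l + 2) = l^4 - 15*l^3 + 56*l^2 + 36*l - 288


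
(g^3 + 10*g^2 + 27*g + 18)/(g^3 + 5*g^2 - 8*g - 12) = (g + 3)/(g - 2)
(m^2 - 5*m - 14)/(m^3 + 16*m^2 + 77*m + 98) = (m - 7)/(m^2 + 14*m + 49)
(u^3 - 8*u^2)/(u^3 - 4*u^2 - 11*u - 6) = u^2*(8 - u)/(-u^3 + 4*u^2 + 11*u + 6)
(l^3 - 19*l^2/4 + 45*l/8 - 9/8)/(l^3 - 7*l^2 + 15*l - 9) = (8*l^2 - 14*l + 3)/(8*(l^2 - 4*l + 3))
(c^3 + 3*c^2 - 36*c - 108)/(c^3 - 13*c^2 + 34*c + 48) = (c^2 + 9*c + 18)/(c^2 - 7*c - 8)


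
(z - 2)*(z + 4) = z^2 + 2*z - 8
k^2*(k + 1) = k^3 + k^2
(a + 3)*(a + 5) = a^2 + 8*a + 15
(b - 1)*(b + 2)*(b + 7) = b^3 + 8*b^2 + 5*b - 14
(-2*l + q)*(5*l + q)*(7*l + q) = -70*l^3 + 11*l^2*q + 10*l*q^2 + q^3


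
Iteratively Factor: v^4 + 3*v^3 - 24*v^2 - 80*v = (v + 4)*(v^3 - v^2 - 20*v) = (v - 5)*(v + 4)*(v^2 + 4*v) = (v - 5)*(v + 4)^2*(v)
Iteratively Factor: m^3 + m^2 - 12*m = (m)*(m^2 + m - 12) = m*(m + 4)*(m - 3)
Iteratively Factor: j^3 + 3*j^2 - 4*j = (j - 1)*(j^2 + 4*j) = j*(j - 1)*(j + 4)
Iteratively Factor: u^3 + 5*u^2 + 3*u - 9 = (u - 1)*(u^2 + 6*u + 9) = (u - 1)*(u + 3)*(u + 3)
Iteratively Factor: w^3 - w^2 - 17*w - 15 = (w - 5)*(w^2 + 4*w + 3) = (w - 5)*(w + 1)*(w + 3)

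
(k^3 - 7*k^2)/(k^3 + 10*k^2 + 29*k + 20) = k^2*(k - 7)/(k^3 + 10*k^2 + 29*k + 20)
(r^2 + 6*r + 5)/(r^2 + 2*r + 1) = (r + 5)/(r + 1)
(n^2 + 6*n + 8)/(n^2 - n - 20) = (n + 2)/(n - 5)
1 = 1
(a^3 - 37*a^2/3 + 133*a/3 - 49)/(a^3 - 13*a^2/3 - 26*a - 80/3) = (-3*a^3 + 37*a^2 - 133*a + 147)/(-3*a^3 + 13*a^2 + 78*a + 80)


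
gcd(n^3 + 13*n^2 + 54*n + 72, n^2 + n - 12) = n + 4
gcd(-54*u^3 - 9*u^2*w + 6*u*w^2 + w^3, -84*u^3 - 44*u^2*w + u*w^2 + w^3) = 6*u + w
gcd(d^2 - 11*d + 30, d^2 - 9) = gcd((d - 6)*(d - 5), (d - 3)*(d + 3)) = 1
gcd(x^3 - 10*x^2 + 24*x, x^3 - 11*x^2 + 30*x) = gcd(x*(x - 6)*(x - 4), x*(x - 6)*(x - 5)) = x^2 - 6*x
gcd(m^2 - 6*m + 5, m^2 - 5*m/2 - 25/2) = m - 5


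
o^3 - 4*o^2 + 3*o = o*(o - 3)*(o - 1)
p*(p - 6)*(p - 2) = p^3 - 8*p^2 + 12*p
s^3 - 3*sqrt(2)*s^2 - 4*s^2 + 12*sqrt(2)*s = s*(s - 4)*(s - 3*sqrt(2))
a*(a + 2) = a^2 + 2*a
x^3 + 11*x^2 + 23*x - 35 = (x - 1)*(x + 5)*(x + 7)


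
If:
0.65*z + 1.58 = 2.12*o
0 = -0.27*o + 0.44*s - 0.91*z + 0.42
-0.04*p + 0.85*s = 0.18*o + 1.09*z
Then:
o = 0.306603773584906*z + 0.745283018867924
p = 19.3171901801029*z - 13.9195433104631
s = 2.25632504288165*z - 0.49721269296741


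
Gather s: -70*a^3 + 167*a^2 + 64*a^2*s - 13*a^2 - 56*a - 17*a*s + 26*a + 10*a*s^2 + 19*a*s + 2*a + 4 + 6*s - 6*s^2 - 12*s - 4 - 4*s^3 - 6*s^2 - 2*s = -70*a^3 + 154*a^2 - 28*a - 4*s^3 + s^2*(10*a - 12) + s*(64*a^2 + 2*a - 8)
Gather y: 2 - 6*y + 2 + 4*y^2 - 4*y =4*y^2 - 10*y + 4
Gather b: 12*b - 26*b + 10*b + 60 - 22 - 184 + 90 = -4*b - 56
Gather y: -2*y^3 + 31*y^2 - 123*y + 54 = -2*y^3 + 31*y^2 - 123*y + 54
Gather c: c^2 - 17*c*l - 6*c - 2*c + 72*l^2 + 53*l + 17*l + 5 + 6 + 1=c^2 + c*(-17*l - 8) + 72*l^2 + 70*l + 12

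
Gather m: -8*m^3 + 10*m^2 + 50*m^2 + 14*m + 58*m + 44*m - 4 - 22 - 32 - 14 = -8*m^3 + 60*m^2 + 116*m - 72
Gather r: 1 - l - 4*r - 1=-l - 4*r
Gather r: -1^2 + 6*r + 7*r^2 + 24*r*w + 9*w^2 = 7*r^2 + r*(24*w + 6) + 9*w^2 - 1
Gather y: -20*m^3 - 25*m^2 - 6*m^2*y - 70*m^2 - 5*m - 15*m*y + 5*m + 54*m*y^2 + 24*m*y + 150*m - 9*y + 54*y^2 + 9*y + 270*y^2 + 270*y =-20*m^3 - 95*m^2 + 150*m + y^2*(54*m + 324) + y*(-6*m^2 + 9*m + 270)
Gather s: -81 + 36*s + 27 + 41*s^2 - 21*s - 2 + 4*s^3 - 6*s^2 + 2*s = 4*s^3 + 35*s^2 + 17*s - 56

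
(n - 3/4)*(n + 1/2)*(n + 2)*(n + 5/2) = n^4 + 17*n^3/4 + 7*n^2/2 - 47*n/16 - 15/8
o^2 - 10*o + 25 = (o - 5)^2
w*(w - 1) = w^2 - w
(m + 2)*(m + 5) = m^2 + 7*m + 10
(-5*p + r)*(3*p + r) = -15*p^2 - 2*p*r + r^2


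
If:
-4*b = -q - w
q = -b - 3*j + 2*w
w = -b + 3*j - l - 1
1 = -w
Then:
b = q/4 - 1/4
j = -5*q/12 - 7/12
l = -3*q/2 - 3/2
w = -1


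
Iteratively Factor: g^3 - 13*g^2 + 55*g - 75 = (g - 5)*(g^2 - 8*g + 15) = (g - 5)^2*(g - 3)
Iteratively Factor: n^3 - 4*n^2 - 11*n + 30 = (n + 3)*(n^2 - 7*n + 10) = (n - 2)*(n + 3)*(n - 5)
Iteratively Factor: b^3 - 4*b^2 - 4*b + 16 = (b - 4)*(b^2 - 4) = (b - 4)*(b - 2)*(b + 2)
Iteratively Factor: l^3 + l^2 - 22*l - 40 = (l - 5)*(l^2 + 6*l + 8) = (l - 5)*(l + 2)*(l + 4)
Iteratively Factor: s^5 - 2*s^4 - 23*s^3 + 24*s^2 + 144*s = (s - 4)*(s^4 + 2*s^3 - 15*s^2 - 36*s) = s*(s - 4)*(s^3 + 2*s^2 - 15*s - 36) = s*(s - 4)*(s + 3)*(s^2 - s - 12) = s*(s - 4)*(s + 3)^2*(s - 4)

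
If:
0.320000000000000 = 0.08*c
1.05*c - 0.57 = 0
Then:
No Solution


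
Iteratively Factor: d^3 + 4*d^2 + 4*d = (d + 2)*(d^2 + 2*d) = (d + 2)^2*(d)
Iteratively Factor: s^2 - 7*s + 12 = (s - 3)*(s - 4)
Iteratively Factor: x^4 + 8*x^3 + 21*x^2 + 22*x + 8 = (x + 4)*(x^3 + 4*x^2 + 5*x + 2) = (x + 1)*(x + 4)*(x^2 + 3*x + 2) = (x + 1)^2*(x + 4)*(x + 2)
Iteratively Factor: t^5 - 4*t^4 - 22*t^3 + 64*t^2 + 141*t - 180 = (t - 5)*(t^4 + t^3 - 17*t^2 - 21*t + 36) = (t - 5)*(t - 4)*(t^3 + 5*t^2 + 3*t - 9) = (t - 5)*(t - 4)*(t + 3)*(t^2 + 2*t - 3) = (t - 5)*(t - 4)*(t + 3)^2*(t - 1)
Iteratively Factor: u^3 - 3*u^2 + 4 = (u - 2)*(u^2 - u - 2) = (u - 2)*(u + 1)*(u - 2)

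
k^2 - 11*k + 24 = (k - 8)*(k - 3)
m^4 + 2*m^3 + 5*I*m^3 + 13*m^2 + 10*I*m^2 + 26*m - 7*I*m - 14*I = (m + 2)*(m - I)^2*(m + 7*I)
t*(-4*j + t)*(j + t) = -4*j^2*t - 3*j*t^2 + t^3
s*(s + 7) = s^2 + 7*s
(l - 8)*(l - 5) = l^2 - 13*l + 40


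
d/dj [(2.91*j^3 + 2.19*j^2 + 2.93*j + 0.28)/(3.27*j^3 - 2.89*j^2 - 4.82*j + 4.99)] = (-3.5527136788005e-15*j^5 - 15.5712*j^4 - 47.2146*j^3 + 38.7278*j^2 + 23.4746*j + 15.9703)/(10.6929*j^6 - 18.9006*j^5 - 23.1707*j^4 + 60.4942*j^3 - 5.6098*j^2 - 48.1036*j + 24.9001)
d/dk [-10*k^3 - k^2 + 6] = 2*k*(-15*k - 1)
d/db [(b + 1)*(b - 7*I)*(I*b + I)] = I*(b + 1)*(3*b + 1 - 14*I)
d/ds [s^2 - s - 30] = 2*s - 1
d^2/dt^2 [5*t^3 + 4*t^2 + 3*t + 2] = 30*t + 8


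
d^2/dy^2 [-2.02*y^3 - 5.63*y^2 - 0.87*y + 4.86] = -12.12*y - 11.26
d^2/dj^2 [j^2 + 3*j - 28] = 2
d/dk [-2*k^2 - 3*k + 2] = -4*k - 3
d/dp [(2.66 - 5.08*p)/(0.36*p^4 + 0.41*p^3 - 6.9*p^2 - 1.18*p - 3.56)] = (5.4864*p^4 + 0.3352*p^3 - 38.3238*p^2 + 36.708*p + 21.2236)/(0.1296*p^8 + 0.2952*p^7 - 4.7999*p^6 - 6.5076*p^5 + 44.0792*p^4 + 13.3648*p^3 + 50.5204*p^2 + 8.4016*p + 12.6736)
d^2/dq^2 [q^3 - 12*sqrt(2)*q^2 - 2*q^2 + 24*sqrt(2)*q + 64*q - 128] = 6*q - 24*sqrt(2) - 4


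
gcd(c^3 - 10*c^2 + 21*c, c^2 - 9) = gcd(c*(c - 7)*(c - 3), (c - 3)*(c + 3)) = c - 3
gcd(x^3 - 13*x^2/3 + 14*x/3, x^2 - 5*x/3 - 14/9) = x - 7/3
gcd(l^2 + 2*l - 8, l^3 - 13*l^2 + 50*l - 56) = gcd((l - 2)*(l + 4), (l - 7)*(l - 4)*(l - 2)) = l - 2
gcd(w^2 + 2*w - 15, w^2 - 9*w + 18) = w - 3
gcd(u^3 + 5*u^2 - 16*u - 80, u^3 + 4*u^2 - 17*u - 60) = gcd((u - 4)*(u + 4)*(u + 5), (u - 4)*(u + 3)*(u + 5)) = u^2 + u - 20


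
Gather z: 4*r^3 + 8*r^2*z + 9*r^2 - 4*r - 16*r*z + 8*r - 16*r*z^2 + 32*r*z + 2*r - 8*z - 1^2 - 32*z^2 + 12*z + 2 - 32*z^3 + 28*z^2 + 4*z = 4*r^3 + 9*r^2 + 6*r - 32*z^3 + z^2*(-16*r - 4) + z*(8*r^2 + 16*r + 8) + 1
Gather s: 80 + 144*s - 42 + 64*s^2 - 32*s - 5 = 64*s^2 + 112*s + 33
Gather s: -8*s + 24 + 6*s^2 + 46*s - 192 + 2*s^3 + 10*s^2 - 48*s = 2*s^3 + 16*s^2 - 10*s - 168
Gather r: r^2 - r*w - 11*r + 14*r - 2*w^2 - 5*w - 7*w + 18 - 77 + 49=r^2 + r*(3 - w) - 2*w^2 - 12*w - 10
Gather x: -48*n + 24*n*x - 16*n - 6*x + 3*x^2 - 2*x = -64*n + 3*x^2 + x*(24*n - 8)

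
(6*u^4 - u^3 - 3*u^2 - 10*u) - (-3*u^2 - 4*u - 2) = 6*u^4 - u^3 - 6*u + 2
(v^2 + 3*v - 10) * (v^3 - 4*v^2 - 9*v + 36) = v^5 - v^4 - 31*v^3 + 49*v^2 + 198*v - 360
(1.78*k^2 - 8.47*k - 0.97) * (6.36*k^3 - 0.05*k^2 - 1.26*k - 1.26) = 11.3208*k^5 - 53.9582*k^4 - 7.9885*k^3 + 8.4779*k^2 + 11.8944*k + 1.2222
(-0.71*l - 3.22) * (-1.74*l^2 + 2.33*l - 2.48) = 1.2354*l^3 + 3.9485*l^2 - 5.7418*l + 7.9856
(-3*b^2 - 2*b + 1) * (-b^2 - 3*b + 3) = 3*b^4 + 11*b^3 - 4*b^2 - 9*b + 3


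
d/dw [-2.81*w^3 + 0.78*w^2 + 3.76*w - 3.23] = -8.43*w^2 + 1.56*w + 3.76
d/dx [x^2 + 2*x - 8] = 2*x + 2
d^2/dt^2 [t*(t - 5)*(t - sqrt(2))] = 6*t - 10 - 2*sqrt(2)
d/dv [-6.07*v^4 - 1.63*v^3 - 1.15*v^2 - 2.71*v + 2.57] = -24.28*v^3 - 4.89*v^2 - 2.3*v - 2.71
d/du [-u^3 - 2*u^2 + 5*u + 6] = -3*u^2 - 4*u + 5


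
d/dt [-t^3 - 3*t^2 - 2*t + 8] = -3*t^2 - 6*t - 2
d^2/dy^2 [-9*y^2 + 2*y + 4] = -18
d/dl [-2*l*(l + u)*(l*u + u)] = 2*u*(-3*l^2 - 2*l*u - 2*l - u)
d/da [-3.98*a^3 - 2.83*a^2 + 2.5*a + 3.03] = -11.94*a^2 - 5.66*a + 2.5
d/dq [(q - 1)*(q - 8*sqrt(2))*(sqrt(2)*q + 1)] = 3*sqrt(2)*q^2 - 30*q - 2*sqrt(2)*q - 8*sqrt(2) + 15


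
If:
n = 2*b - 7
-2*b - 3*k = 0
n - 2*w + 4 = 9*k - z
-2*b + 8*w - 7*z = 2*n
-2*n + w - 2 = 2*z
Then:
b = 19/26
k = -19/39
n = -72/13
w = 64/13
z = 7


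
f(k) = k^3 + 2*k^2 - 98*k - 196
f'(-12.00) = 286.00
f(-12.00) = -460.00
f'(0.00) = -98.00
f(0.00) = -196.00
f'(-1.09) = -98.80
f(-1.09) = -88.10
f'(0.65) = -94.13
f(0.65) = -258.58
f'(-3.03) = -82.58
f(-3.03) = 91.48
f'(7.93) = 122.37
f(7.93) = -348.69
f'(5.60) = 18.48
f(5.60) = -506.46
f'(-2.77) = -86.06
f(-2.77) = 69.55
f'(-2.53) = -88.92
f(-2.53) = 48.55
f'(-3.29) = -78.69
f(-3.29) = 112.46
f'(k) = 3*k^2 + 4*k - 98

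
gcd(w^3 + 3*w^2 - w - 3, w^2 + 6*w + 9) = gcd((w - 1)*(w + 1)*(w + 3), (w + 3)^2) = w + 3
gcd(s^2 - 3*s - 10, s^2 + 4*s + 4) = s + 2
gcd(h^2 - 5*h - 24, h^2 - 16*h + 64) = h - 8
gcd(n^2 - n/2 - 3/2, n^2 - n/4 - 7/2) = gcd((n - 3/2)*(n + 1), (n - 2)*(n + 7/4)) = 1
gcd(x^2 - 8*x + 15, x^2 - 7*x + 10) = x - 5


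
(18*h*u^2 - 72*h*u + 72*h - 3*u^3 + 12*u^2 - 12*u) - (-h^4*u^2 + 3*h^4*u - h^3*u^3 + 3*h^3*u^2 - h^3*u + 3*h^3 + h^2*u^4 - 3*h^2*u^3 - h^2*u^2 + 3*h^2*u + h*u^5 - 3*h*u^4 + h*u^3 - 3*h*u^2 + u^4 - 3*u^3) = h^4*u^2 - 3*h^4*u + h^3*u^3 - 3*h^3*u^2 + h^3*u - 3*h^3 - h^2*u^4 + 3*h^2*u^3 + h^2*u^2 - 3*h^2*u - h*u^5 + 3*h*u^4 - h*u^3 + 21*h*u^2 - 72*h*u + 72*h - u^4 + 12*u^2 - 12*u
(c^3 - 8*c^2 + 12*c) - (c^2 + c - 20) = c^3 - 9*c^2 + 11*c + 20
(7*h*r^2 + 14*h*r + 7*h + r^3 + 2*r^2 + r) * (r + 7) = 7*h*r^3 + 63*h*r^2 + 105*h*r + 49*h + r^4 + 9*r^3 + 15*r^2 + 7*r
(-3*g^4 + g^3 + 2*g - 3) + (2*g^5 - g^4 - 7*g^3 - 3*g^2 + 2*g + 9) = 2*g^5 - 4*g^4 - 6*g^3 - 3*g^2 + 4*g + 6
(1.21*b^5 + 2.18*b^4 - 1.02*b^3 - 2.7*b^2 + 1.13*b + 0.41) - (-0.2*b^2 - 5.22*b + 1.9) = 1.21*b^5 + 2.18*b^4 - 1.02*b^3 - 2.5*b^2 + 6.35*b - 1.49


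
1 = 1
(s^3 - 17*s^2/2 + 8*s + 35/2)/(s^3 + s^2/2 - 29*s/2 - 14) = (2*s^2 - 19*s + 35)/(2*s^2 - s - 28)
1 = 1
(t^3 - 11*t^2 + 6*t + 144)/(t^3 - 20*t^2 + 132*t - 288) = (t + 3)/(t - 6)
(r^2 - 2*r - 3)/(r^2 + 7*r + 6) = (r - 3)/(r + 6)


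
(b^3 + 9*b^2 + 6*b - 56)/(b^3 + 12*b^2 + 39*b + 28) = (b - 2)/(b + 1)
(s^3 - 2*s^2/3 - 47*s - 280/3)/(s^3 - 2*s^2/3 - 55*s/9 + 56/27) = 9*(s^2 - 3*s - 40)/(9*s^2 - 27*s + 8)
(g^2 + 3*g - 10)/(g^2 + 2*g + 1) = (g^2 + 3*g - 10)/(g^2 + 2*g + 1)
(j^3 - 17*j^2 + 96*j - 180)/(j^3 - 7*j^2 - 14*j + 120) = (j - 6)/(j + 4)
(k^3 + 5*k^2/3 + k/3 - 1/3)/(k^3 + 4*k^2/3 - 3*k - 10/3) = (3*k^2 + 2*k - 1)/(3*k^2 + k - 10)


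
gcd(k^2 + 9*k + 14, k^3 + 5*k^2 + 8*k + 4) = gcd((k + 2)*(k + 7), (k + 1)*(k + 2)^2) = k + 2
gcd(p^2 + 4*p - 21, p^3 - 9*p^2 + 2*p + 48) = p - 3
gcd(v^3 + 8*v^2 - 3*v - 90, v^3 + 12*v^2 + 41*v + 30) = v^2 + 11*v + 30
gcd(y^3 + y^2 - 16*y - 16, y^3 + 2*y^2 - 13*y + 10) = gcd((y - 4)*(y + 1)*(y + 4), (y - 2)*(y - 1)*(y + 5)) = 1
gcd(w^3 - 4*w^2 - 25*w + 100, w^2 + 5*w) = w + 5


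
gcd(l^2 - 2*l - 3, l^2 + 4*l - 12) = 1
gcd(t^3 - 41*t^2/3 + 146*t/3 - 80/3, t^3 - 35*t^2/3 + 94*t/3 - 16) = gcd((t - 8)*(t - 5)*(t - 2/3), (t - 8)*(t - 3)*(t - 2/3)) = t^2 - 26*t/3 + 16/3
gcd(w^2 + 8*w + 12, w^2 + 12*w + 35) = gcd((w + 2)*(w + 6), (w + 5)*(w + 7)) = 1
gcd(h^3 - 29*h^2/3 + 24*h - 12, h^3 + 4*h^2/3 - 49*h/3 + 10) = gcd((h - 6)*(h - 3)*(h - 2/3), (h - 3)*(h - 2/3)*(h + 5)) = h^2 - 11*h/3 + 2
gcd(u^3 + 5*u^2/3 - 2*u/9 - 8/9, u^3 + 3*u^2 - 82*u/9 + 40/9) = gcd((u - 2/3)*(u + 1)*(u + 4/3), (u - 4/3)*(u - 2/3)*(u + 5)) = u - 2/3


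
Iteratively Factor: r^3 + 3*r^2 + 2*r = (r + 1)*(r^2 + 2*r) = (r + 1)*(r + 2)*(r)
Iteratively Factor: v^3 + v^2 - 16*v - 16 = (v + 4)*(v^2 - 3*v - 4) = (v + 1)*(v + 4)*(v - 4)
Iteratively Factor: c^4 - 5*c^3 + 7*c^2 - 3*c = (c - 1)*(c^3 - 4*c^2 + 3*c) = (c - 3)*(c - 1)*(c^2 - c) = (c - 3)*(c - 1)^2*(c)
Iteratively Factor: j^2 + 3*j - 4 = (j + 4)*(j - 1)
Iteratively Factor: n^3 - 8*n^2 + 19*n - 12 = (n - 1)*(n^2 - 7*n + 12) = (n - 3)*(n - 1)*(n - 4)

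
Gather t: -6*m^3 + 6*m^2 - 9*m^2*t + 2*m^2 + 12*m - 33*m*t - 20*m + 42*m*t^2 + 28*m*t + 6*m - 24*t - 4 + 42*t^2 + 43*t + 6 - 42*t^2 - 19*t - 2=-6*m^3 + 8*m^2 + 42*m*t^2 - 2*m + t*(-9*m^2 - 5*m)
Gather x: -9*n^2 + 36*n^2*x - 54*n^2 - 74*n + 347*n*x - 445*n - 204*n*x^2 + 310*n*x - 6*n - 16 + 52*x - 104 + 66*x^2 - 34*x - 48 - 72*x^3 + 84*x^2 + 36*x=-63*n^2 - 525*n - 72*x^3 + x^2*(150 - 204*n) + x*(36*n^2 + 657*n + 54) - 168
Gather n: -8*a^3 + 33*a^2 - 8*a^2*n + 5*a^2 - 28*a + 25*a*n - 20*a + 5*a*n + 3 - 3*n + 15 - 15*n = -8*a^3 + 38*a^2 - 48*a + n*(-8*a^2 + 30*a - 18) + 18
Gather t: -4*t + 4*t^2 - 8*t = 4*t^2 - 12*t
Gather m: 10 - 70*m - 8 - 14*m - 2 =-84*m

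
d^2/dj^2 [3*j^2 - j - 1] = 6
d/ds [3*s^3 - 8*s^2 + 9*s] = 9*s^2 - 16*s + 9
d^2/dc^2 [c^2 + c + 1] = 2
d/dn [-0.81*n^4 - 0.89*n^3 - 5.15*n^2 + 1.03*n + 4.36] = -3.24*n^3 - 2.67*n^2 - 10.3*n + 1.03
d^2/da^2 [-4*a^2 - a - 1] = -8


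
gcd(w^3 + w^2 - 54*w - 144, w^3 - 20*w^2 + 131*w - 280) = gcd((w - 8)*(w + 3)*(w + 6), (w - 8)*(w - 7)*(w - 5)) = w - 8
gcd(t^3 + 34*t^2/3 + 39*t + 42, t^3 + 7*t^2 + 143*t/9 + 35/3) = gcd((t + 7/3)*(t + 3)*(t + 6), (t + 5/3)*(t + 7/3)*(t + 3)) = t^2 + 16*t/3 + 7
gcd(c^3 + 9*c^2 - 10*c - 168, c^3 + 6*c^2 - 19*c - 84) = c^2 + 3*c - 28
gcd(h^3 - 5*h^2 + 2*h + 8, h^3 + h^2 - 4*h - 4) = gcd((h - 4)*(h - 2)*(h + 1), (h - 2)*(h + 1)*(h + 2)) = h^2 - h - 2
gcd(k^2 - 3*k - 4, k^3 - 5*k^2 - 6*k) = k + 1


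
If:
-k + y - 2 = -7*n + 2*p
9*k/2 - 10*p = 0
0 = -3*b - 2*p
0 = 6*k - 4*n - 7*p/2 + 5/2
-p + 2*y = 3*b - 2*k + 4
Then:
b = 210/739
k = -700/739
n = -625/1478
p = -315/739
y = 4671/1478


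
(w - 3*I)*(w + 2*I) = w^2 - I*w + 6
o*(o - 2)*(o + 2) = o^3 - 4*o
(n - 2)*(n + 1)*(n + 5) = n^3 + 4*n^2 - 7*n - 10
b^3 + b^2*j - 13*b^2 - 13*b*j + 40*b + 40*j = (b - 8)*(b - 5)*(b + j)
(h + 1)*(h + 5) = h^2 + 6*h + 5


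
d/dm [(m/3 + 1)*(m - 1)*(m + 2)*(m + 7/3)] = 4*m^3/3 + 19*m^2/3 + 62*m/9 - 11/9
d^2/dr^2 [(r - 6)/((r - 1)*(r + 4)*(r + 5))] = 2*(3*r^5 - 12*r^4 - 331*r^3 - 1230*r^2 - 1464*r - 1466)/(r^9 + 24*r^8 + 225*r^7 + 980*r^6 + 1515*r^5 - 2256*r^4 - 8029*r^3 + 2340*r^2 + 13200*r - 8000)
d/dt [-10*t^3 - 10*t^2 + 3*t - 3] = -30*t^2 - 20*t + 3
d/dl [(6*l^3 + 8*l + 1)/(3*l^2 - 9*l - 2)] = (18*l^4 - 108*l^3 - 60*l^2 - 6*l - 7)/(9*l^4 - 54*l^3 + 69*l^2 + 36*l + 4)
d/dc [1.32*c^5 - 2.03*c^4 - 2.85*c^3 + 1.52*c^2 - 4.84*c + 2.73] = 6.6*c^4 - 8.12*c^3 - 8.55*c^2 + 3.04*c - 4.84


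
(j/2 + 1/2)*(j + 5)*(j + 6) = j^3/2 + 6*j^2 + 41*j/2 + 15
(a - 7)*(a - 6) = a^2 - 13*a + 42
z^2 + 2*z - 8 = (z - 2)*(z + 4)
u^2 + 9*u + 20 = (u + 4)*(u + 5)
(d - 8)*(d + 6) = d^2 - 2*d - 48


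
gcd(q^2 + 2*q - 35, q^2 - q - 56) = q + 7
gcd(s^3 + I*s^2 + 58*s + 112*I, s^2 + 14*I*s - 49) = s + 7*I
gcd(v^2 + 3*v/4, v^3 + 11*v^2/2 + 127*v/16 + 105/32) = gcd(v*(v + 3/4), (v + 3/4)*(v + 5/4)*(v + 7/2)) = v + 3/4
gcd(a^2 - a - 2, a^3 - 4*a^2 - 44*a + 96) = a - 2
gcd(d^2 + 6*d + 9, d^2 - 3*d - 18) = d + 3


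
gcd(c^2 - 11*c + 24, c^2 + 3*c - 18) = c - 3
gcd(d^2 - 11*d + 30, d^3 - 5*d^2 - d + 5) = d - 5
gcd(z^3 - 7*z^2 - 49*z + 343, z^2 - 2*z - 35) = z - 7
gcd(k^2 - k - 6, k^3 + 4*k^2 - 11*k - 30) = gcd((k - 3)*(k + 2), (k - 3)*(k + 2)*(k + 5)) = k^2 - k - 6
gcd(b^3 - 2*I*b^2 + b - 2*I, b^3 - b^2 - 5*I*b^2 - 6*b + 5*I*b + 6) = b - 2*I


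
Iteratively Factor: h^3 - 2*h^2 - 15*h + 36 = (h - 3)*(h^2 + h - 12) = (h - 3)*(h + 4)*(h - 3)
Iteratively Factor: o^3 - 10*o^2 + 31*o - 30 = (o - 3)*(o^2 - 7*o + 10) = (o - 3)*(o - 2)*(o - 5)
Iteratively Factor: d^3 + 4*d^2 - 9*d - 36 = (d - 3)*(d^2 + 7*d + 12) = (d - 3)*(d + 4)*(d + 3)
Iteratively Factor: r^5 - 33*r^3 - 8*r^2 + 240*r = (r - 5)*(r^4 + 5*r^3 - 8*r^2 - 48*r) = (r - 5)*(r - 3)*(r^3 + 8*r^2 + 16*r) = r*(r - 5)*(r - 3)*(r^2 + 8*r + 16) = r*(r - 5)*(r - 3)*(r + 4)*(r + 4)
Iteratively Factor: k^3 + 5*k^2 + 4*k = (k)*(k^2 + 5*k + 4) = k*(k + 4)*(k + 1)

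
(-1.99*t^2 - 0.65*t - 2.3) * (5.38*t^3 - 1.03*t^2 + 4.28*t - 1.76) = -10.7062*t^5 - 1.4473*t^4 - 20.2217*t^3 + 3.0894*t^2 - 8.7*t + 4.048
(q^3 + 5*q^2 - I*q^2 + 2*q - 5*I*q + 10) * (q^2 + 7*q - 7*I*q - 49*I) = q^5 + 12*q^4 - 8*I*q^4 + 30*q^3 - 96*I*q^3 - 60*q^2 - 294*I*q^2 - 175*q - 168*I*q - 490*I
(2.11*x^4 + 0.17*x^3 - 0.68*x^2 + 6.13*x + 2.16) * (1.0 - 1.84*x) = -3.8824*x^5 + 1.7972*x^4 + 1.4212*x^3 - 11.9592*x^2 + 2.1556*x + 2.16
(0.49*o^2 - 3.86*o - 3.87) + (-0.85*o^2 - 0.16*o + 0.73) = -0.36*o^2 - 4.02*o - 3.14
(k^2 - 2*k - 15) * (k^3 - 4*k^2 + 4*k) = k^5 - 6*k^4 - 3*k^3 + 52*k^2 - 60*k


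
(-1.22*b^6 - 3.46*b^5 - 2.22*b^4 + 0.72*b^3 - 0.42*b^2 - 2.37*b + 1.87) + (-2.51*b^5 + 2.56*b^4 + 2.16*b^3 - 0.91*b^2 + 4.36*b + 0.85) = -1.22*b^6 - 5.97*b^5 + 0.34*b^4 + 2.88*b^3 - 1.33*b^2 + 1.99*b + 2.72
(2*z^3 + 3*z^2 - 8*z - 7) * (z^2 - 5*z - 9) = 2*z^5 - 7*z^4 - 41*z^3 + 6*z^2 + 107*z + 63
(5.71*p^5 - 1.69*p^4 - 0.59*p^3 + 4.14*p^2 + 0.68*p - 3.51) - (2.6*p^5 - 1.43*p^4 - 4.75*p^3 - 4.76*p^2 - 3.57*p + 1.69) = 3.11*p^5 - 0.26*p^4 + 4.16*p^3 + 8.9*p^2 + 4.25*p - 5.2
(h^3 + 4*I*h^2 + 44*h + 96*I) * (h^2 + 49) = h^5 + 4*I*h^4 + 93*h^3 + 292*I*h^2 + 2156*h + 4704*I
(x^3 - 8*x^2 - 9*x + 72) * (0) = 0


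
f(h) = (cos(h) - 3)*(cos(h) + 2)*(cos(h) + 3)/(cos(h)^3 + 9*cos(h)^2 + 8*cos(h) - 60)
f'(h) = (cos(h) - 3)*(cos(h) + 2)*(cos(h) + 3)*(3*sin(h)*cos(h)^2 + 18*sin(h)*cos(h) + 8*sin(h))/(cos(h)^3 + 9*cos(h)^2 + 8*cos(h) - 60)^2 - (cos(h) - 3)*(cos(h) + 2)*sin(h)/(cos(h)^3 + 9*cos(h)^2 + 8*cos(h) - 60) - (cos(h) - 3)*(cos(h) + 3)*sin(h)/(cos(h)^3 + 9*cos(h)^2 + 8*cos(h) - 60) - (cos(h) + 2)*(cos(h) + 3)*sin(h)/(cos(h)^3 + 9*cos(h)^2 + 8*cos(h) - 60) = (-7*cos(h)^4 - 34*cos(h)^3 + 29*cos(h)^2 - 84*cos(h) - 684)*sin(h)/((cos(h) - 2)^2*(cos(h) + 5)^2*(cos(h) + 6)^2)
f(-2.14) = 0.21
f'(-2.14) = 0.14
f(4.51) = 0.26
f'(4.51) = 0.17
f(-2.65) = 0.15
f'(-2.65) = 0.07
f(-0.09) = 0.57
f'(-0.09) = 0.04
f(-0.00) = 0.57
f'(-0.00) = 0.00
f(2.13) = 0.21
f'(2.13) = -0.14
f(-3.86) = 0.17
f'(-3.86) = -0.10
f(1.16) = 0.38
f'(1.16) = -0.21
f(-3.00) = 0.13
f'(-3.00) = 0.02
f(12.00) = 0.51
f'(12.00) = 0.19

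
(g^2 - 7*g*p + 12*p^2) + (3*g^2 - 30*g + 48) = 4*g^2 - 7*g*p - 30*g + 12*p^2 + 48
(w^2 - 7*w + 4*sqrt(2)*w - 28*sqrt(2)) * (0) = 0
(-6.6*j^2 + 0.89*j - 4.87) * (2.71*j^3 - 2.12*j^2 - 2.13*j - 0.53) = -17.886*j^5 + 16.4039*j^4 - 1.0265*j^3 + 11.9267*j^2 + 9.9014*j + 2.5811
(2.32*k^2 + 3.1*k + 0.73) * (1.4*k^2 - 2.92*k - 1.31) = 3.248*k^4 - 2.4344*k^3 - 11.0692*k^2 - 6.1926*k - 0.9563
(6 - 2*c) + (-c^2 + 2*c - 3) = 3 - c^2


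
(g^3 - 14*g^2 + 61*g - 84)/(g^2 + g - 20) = (g^2 - 10*g + 21)/(g + 5)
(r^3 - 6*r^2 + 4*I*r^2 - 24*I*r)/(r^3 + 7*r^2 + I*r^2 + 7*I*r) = (r^2 + r*(-6 + 4*I) - 24*I)/(r^2 + r*(7 + I) + 7*I)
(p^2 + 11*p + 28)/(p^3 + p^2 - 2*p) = (p^2 + 11*p + 28)/(p*(p^2 + p - 2))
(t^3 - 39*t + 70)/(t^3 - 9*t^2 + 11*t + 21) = (t^3 - 39*t + 70)/(t^3 - 9*t^2 + 11*t + 21)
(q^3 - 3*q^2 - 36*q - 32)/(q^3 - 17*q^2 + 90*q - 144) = (q^2 + 5*q + 4)/(q^2 - 9*q + 18)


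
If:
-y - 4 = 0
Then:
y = -4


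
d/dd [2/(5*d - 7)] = -10/(5*d - 7)^2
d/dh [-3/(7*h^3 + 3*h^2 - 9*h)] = 9*(7*h^2 + 2*h - 3)/(h^2*(7*h^2 + 3*h - 9)^2)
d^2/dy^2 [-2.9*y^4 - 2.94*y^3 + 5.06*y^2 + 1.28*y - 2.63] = -34.8*y^2 - 17.64*y + 10.12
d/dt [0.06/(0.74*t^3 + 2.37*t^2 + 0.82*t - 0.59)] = (-0.1332*t^2 - 0.2844*t - 0.0492)/(0.74*t^3 + 2.37*t^2 + 0.82*t - 0.59)^2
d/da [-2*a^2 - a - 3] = -4*a - 1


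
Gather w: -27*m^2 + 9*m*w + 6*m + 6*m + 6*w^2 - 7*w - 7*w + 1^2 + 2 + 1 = -27*m^2 + 12*m + 6*w^2 + w*(9*m - 14) + 4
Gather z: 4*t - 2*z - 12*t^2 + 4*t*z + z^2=-12*t^2 + 4*t + z^2 + z*(4*t - 2)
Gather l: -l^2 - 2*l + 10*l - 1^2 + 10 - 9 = -l^2 + 8*l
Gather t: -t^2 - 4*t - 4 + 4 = -t^2 - 4*t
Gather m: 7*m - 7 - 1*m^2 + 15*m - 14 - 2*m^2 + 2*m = -3*m^2 + 24*m - 21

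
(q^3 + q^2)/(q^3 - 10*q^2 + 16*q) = q*(q + 1)/(q^2 - 10*q + 16)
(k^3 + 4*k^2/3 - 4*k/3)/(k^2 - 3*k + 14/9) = 3*k*(k + 2)/(3*k - 7)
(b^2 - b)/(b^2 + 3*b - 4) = b/(b + 4)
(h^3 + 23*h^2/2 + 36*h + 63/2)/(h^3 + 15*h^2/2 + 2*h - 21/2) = (h + 3)/(h - 1)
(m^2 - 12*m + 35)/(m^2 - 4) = (m^2 - 12*m + 35)/(m^2 - 4)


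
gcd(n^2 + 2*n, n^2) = n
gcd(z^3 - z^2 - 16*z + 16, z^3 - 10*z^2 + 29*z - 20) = z^2 - 5*z + 4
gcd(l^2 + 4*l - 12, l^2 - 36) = l + 6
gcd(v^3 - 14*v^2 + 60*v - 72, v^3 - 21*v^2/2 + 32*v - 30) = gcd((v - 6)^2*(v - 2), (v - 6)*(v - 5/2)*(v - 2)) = v^2 - 8*v + 12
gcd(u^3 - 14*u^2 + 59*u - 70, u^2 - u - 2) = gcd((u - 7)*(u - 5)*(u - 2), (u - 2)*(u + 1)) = u - 2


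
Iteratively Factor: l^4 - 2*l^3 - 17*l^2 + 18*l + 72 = (l - 3)*(l^3 + l^2 - 14*l - 24) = (l - 3)*(l + 3)*(l^2 - 2*l - 8) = (l - 4)*(l - 3)*(l + 3)*(l + 2)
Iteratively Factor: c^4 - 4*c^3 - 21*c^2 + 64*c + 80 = (c + 1)*(c^3 - 5*c^2 - 16*c + 80) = (c - 4)*(c + 1)*(c^2 - c - 20) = (c - 4)*(c + 1)*(c + 4)*(c - 5)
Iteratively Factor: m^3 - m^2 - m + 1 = (m + 1)*(m^2 - 2*m + 1) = (m - 1)*(m + 1)*(m - 1)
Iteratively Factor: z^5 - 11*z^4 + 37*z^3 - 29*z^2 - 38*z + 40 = (z + 1)*(z^4 - 12*z^3 + 49*z^2 - 78*z + 40) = (z - 5)*(z + 1)*(z^3 - 7*z^2 + 14*z - 8) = (z - 5)*(z - 1)*(z + 1)*(z^2 - 6*z + 8) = (z - 5)*(z - 4)*(z - 1)*(z + 1)*(z - 2)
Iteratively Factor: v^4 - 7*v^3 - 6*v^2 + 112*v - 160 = (v - 2)*(v^3 - 5*v^2 - 16*v + 80) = (v - 5)*(v - 2)*(v^2 - 16) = (v - 5)*(v - 2)*(v + 4)*(v - 4)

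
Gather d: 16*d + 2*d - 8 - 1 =18*d - 9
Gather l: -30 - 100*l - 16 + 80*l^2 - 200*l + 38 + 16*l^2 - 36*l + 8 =96*l^2 - 336*l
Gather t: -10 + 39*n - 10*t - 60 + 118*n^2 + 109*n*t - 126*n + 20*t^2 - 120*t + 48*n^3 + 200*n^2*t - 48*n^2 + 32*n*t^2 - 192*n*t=48*n^3 + 70*n^2 - 87*n + t^2*(32*n + 20) + t*(200*n^2 - 83*n - 130) - 70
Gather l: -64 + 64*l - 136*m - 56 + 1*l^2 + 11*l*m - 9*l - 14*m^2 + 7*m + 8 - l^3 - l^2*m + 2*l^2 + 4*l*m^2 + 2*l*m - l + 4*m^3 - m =-l^3 + l^2*(3 - m) + l*(4*m^2 + 13*m + 54) + 4*m^3 - 14*m^2 - 130*m - 112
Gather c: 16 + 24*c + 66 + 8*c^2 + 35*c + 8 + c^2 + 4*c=9*c^2 + 63*c + 90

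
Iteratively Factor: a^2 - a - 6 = (a - 3)*(a + 2)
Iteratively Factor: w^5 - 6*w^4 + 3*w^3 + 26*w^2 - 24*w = (w - 1)*(w^4 - 5*w^3 - 2*w^2 + 24*w) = w*(w - 1)*(w^3 - 5*w^2 - 2*w + 24) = w*(w - 4)*(w - 1)*(w^2 - w - 6) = w*(w - 4)*(w - 3)*(w - 1)*(w + 2)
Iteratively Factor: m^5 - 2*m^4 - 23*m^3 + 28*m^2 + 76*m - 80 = (m + 4)*(m^4 - 6*m^3 + m^2 + 24*m - 20) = (m - 2)*(m + 4)*(m^3 - 4*m^2 - 7*m + 10) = (m - 2)*(m - 1)*(m + 4)*(m^2 - 3*m - 10) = (m - 5)*(m - 2)*(m - 1)*(m + 4)*(m + 2)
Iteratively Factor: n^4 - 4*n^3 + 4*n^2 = (n - 2)*(n^3 - 2*n^2) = (n - 2)^2*(n^2) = n*(n - 2)^2*(n)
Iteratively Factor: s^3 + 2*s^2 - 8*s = (s - 2)*(s^2 + 4*s) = s*(s - 2)*(s + 4)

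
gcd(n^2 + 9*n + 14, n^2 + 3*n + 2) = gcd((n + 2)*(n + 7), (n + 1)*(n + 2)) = n + 2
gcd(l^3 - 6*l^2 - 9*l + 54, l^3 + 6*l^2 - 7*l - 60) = l - 3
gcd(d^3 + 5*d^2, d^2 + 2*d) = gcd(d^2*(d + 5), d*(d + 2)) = d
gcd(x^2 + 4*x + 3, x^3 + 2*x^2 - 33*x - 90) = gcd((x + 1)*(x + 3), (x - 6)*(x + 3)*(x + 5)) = x + 3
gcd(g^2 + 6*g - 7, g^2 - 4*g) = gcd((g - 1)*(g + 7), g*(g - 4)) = 1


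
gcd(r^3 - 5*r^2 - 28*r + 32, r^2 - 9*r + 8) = r^2 - 9*r + 8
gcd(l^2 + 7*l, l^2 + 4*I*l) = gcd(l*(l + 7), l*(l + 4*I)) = l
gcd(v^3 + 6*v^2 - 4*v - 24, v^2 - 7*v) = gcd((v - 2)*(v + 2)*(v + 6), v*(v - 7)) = 1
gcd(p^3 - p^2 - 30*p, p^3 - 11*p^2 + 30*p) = p^2 - 6*p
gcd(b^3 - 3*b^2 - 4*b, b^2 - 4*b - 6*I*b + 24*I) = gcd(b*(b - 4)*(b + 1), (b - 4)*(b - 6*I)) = b - 4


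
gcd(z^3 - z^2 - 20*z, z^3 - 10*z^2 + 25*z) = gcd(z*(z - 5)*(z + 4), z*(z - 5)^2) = z^2 - 5*z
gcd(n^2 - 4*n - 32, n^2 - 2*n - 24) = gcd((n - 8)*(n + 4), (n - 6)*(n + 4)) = n + 4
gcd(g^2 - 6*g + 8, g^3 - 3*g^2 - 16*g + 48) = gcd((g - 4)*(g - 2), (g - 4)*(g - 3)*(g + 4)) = g - 4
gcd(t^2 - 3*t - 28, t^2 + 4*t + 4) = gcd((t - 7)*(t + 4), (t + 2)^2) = 1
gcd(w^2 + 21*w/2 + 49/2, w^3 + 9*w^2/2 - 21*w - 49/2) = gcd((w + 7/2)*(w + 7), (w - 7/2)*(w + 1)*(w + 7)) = w + 7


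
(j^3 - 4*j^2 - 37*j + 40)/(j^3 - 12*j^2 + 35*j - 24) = (j + 5)/(j - 3)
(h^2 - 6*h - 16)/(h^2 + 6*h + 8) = (h - 8)/(h + 4)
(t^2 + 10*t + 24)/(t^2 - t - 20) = (t + 6)/(t - 5)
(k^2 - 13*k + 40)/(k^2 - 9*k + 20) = (k - 8)/(k - 4)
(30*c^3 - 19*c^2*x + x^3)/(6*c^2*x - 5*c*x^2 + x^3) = (5*c + x)/x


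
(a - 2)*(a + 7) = a^2 + 5*a - 14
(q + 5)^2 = q^2 + 10*q + 25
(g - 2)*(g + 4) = g^2 + 2*g - 8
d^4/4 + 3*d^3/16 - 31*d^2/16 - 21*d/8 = d*(d/4 + 1/2)*(d - 3)*(d + 7/4)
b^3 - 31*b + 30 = (b - 5)*(b - 1)*(b + 6)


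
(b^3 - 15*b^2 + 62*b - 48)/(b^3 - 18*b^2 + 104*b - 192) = (b - 1)/(b - 4)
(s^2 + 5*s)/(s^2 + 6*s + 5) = s/(s + 1)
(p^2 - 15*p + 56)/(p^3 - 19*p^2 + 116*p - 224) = 1/(p - 4)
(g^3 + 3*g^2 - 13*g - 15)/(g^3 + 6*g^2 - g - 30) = (g^2 - 2*g - 3)/(g^2 + g - 6)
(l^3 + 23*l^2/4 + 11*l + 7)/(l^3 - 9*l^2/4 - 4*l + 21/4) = (l^2 + 4*l + 4)/(l^2 - 4*l + 3)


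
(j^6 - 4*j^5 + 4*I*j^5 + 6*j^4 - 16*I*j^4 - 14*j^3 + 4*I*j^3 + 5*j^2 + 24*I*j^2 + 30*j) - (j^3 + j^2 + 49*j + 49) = j^6 - 4*j^5 + 4*I*j^5 + 6*j^4 - 16*I*j^4 - 15*j^3 + 4*I*j^3 + 4*j^2 + 24*I*j^2 - 19*j - 49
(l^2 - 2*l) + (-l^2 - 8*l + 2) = 2 - 10*l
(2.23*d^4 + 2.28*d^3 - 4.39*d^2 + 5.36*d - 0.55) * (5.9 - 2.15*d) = -4.7945*d^5 + 8.255*d^4 + 22.8905*d^3 - 37.425*d^2 + 32.8065*d - 3.245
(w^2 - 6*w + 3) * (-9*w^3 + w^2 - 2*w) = -9*w^5 + 55*w^4 - 35*w^3 + 15*w^2 - 6*w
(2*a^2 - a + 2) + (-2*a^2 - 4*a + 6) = 8 - 5*a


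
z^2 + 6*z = z*(z + 6)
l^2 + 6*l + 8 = (l + 2)*(l + 4)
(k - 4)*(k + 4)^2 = k^3 + 4*k^2 - 16*k - 64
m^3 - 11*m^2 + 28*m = m*(m - 7)*(m - 4)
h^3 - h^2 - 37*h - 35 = (h - 7)*(h + 1)*(h + 5)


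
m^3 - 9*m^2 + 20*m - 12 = (m - 6)*(m - 2)*(m - 1)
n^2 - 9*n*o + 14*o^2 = (n - 7*o)*(n - 2*o)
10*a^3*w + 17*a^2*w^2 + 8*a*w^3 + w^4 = w*(a + w)*(2*a + w)*(5*a + w)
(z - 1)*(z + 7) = z^2 + 6*z - 7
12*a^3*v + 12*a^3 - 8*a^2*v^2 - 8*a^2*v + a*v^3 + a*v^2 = (-6*a + v)*(-2*a + v)*(a*v + a)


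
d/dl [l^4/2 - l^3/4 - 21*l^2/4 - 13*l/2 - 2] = 2*l^3 - 3*l^2/4 - 21*l/2 - 13/2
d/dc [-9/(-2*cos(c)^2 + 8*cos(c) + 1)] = 36*(cos(c) - 2)*sin(c)/(8*cos(c) - cos(2*c))^2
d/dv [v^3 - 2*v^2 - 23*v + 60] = 3*v^2 - 4*v - 23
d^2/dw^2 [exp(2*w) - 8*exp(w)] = 4*(exp(w) - 2)*exp(w)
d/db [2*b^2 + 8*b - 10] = 4*b + 8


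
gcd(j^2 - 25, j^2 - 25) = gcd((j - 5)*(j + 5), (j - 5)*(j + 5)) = j^2 - 25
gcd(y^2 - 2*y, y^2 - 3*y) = y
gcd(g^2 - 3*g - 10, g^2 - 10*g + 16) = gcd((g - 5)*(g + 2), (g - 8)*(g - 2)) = 1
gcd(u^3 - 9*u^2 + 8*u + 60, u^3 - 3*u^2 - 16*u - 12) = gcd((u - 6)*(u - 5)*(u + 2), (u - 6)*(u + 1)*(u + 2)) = u^2 - 4*u - 12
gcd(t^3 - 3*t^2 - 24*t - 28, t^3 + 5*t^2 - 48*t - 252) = t - 7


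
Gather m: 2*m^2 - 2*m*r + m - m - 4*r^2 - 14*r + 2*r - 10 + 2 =2*m^2 - 2*m*r - 4*r^2 - 12*r - 8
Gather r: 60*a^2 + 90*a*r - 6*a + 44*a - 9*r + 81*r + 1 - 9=60*a^2 + 38*a + r*(90*a + 72) - 8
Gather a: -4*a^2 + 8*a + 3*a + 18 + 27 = -4*a^2 + 11*a + 45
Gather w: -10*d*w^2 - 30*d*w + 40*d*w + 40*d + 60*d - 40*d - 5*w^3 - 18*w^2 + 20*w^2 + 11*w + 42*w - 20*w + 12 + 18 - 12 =60*d - 5*w^3 + w^2*(2 - 10*d) + w*(10*d + 33) + 18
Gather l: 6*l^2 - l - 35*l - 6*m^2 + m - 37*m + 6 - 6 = 6*l^2 - 36*l - 6*m^2 - 36*m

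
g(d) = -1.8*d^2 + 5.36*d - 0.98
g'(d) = 5.36 - 3.6*d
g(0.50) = 1.25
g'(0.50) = 3.56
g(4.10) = -9.26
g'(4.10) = -9.40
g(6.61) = -44.20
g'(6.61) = -18.44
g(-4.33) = -57.94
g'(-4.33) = 20.95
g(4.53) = -13.64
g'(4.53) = -10.95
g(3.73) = -6.03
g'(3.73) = -8.07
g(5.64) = -28.01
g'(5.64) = -14.94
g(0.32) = 0.55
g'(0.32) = 4.21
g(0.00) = -0.98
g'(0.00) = 5.36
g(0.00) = -0.98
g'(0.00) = 5.36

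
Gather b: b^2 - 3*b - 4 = b^2 - 3*b - 4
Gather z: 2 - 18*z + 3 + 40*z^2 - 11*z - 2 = 40*z^2 - 29*z + 3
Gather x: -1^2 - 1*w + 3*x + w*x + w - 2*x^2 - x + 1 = -2*x^2 + x*(w + 2)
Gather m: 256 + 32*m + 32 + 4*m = 36*m + 288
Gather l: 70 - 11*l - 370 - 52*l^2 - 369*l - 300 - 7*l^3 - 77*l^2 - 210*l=-7*l^3 - 129*l^2 - 590*l - 600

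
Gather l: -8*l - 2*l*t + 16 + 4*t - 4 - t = l*(-2*t - 8) + 3*t + 12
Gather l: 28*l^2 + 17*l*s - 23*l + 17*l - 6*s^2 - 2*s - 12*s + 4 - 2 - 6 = 28*l^2 + l*(17*s - 6) - 6*s^2 - 14*s - 4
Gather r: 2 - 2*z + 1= 3 - 2*z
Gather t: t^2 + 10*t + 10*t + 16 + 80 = t^2 + 20*t + 96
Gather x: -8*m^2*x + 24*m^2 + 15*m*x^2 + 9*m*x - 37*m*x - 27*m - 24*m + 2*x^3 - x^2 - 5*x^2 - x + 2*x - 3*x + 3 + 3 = 24*m^2 - 51*m + 2*x^3 + x^2*(15*m - 6) + x*(-8*m^2 - 28*m - 2) + 6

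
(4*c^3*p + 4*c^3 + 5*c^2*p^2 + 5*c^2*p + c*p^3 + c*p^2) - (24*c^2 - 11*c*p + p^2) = 4*c^3*p + 4*c^3 + 5*c^2*p^2 + 5*c^2*p - 24*c^2 + c*p^3 + c*p^2 + 11*c*p - p^2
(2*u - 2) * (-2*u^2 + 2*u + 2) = -4*u^3 + 8*u^2 - 4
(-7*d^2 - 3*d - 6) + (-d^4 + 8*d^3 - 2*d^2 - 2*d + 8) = -d^4 + 8*d^3 - 9*d^2 - 5*d + 2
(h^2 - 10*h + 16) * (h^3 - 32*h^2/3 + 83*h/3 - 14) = h^5 - 62*h^4/3 + 451*h^3/3 - 1384*h^2/3 + 1748*h/3 - 224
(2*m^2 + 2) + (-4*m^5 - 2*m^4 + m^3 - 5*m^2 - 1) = -4*m^5 - 2*m^4 + m^3 - 3*m^2 + 1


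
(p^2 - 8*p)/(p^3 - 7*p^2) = (p - 8)/(p*(p - 7))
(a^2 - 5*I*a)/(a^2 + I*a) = (a - 5*I)/(a + I)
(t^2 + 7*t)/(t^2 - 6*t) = (t + 7)/(t - 6)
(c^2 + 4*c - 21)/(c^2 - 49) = (c - 3)/(c - 7)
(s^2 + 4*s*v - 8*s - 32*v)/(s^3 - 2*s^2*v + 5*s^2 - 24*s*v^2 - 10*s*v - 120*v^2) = (s - 8)/(s^2 - 6*s*v + 5*s - 30*v)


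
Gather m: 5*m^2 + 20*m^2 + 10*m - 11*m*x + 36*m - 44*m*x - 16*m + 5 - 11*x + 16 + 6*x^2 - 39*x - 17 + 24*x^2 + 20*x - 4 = 25*m^2 + m*(30 - 55*x) + 30*x^2 - 30*x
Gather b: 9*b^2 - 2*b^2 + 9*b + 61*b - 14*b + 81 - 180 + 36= 7*b^2 + 56*b - 63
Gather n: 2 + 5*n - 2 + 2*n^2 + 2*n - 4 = 2*n^2 + 7*n - 4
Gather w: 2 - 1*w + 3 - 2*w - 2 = 3 - 3*w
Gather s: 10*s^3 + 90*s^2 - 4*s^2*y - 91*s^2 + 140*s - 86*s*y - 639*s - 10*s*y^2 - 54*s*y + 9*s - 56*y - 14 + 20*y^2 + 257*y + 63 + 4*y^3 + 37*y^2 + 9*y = 10*s^3 + s^2*(-4*y - 1) + s*(-10*y^2 - 140*y - 490) + 4*y^3 + 57*y^2 + 210*y + 49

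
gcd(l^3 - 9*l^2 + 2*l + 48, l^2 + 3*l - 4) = 1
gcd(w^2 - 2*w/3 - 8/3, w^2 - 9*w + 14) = w - 2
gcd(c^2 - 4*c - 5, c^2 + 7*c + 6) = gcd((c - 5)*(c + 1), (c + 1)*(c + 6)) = c + 1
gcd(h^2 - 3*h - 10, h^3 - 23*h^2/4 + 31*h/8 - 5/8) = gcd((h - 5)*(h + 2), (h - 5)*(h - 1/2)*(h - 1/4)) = h - 5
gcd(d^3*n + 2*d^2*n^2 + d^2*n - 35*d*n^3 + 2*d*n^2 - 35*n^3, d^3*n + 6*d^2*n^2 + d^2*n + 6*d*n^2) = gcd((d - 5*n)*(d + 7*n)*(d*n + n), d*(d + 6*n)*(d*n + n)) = d*n + n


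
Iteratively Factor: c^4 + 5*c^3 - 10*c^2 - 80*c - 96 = (c - 4)*(c^3 + 9*c^2 + 26*c + 24) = (c - 4)*(c + 2)*(c^2 + 7*c + 12) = (c - 4)*(c + 2)*(c + 3)*(c + 4)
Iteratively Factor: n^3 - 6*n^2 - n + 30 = (n - 5)*(n^2 - n - 6) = (n - 5)*(n - 3)*(n + 2)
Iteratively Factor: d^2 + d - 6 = (d + 3)*(d - 2)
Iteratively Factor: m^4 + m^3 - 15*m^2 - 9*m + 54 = (m + 3)*(m^3 - 2*m^2 - 9*m + 18) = (m - 2)*(m + 3)*(m^2 - 9) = (m - 2)*(m + 3)^2*(m - 3)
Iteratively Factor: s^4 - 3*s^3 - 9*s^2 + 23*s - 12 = (s - 1)*(s^3 - 2*s^2 - 11*s + 12) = (s - 1)^2*(s^2 - s - 12) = (s - 4)*(s - 1)^2*(s + 3)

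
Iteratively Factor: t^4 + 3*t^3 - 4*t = (t - 1)*(t^3 + 4*t^2 + 4*t) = (t - 1)*(t + 2)*(t^2 + 2*t) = (t - 1)*(t + 2)^2*(t)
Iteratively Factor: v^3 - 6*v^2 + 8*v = (v)*(v^2 - 6*v + 8) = v*(v - 2)*(v - 4)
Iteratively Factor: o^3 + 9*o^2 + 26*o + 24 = (o + 3)*(o^2 + 6*o + 8) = (o + 2)*(o + 3)*(o + 4)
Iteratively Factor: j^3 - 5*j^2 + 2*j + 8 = (j - 4)*(j^2 - j - 2) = (j - 4)*(j + 1)*(j - 2)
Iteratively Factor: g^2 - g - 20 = (g + 4)*(g - 5)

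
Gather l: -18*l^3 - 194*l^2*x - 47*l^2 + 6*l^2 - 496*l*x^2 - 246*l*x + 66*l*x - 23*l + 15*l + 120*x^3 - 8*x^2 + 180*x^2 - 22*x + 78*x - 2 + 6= -18*l^3 + l^2*(-194*x - 41) + l*(-496*x^2 - 180*x - 8) + 120*x^3 + 172*x^2 + 56*x + 4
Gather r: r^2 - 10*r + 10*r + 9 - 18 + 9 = r^2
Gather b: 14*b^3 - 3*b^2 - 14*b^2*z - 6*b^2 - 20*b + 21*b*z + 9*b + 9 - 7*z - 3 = 14*b^3 + b^2*(-14*z - 9) + b*(21*z - 11) - 7*z + 6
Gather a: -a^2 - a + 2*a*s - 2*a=-a^2 + a*(2*s - 3)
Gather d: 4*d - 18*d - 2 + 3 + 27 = 28 - 14*d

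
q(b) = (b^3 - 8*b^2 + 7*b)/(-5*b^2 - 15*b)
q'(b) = (10*b + 15)*(b^3 - 8*b^2 + 7*b)/(-5*b^2 - 15*b)^2 + (3*b^2 - 16*b + 7)/(-5*b^2 - 15*b)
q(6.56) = 0.05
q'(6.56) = -0.11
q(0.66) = -0.12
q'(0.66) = 0.40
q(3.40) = 0.27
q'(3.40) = -0.00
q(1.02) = 0.01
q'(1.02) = 0.30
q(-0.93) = -1.48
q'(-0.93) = 1.67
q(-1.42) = -2.58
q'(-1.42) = 3.00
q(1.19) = 0.05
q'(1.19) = 0.26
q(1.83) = 0.18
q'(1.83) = 0.14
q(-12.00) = 5.49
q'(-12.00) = -0.10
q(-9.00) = 5.33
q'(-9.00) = 0.02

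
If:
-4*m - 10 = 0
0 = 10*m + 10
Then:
No Solution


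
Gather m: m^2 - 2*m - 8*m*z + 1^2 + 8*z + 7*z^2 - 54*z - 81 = m^2 + m*(-8*z - 2) + 7*z^2 - 46*z - 80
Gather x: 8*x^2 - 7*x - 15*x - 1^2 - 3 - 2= 8*x^2 - 22*x - 6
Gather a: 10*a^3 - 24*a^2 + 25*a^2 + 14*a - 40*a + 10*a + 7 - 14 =10*a^3 + a^2 - 16*a - 7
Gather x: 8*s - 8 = 8*s - 8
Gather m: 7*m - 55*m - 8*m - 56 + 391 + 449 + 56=840 - 56*m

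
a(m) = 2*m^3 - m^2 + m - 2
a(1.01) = 0.05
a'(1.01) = 5.10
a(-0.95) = -5.57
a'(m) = 6*m^2 - 2*m + 1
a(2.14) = 15.16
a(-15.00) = -6992.00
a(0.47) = -1.54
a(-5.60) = -390.19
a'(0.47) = 1.39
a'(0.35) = 1.04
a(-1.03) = -6.28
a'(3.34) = 61.25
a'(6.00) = 205.00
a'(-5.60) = 200.36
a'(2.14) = 24.20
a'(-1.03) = 9.43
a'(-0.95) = 8.32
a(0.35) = -1.69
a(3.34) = 64.70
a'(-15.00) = 1381.00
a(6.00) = 400.00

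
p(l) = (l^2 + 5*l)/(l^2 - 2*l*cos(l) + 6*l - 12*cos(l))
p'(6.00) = 0.09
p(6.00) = 1.35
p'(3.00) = 0.05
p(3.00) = 0.54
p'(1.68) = -0.74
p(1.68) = 0.77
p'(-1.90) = -1.33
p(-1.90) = 1.15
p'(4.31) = 0.31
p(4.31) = 0.76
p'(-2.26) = -1.50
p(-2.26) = 1.68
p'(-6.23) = 14.21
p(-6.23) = 4.05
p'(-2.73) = -0.02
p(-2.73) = 2.11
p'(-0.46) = -0.35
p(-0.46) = 0.17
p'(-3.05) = 1.18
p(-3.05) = 1.90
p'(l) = (2*l + 5)/(l^2 - 2*l*cos(l) + 6*l - 12*cos(l)) + (l^2 + 5*l)*(-2*l*sin(l) - 2*l - 12*sin(l) + 2*cos(l) - 6)/(l^2 - 2*l*cos(l) + 6*l - 12*cos(l))^2 = (-2*l*(l + 5)*(l*sin(l) + l + 6*sin(l) - cos(l) + 3) + (2*l + 5)*(l^2 - 2*l*cos(l) + 6*l - 12*cos(l)))/((l + 6)^2*(l - 2*cos(l))^2)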